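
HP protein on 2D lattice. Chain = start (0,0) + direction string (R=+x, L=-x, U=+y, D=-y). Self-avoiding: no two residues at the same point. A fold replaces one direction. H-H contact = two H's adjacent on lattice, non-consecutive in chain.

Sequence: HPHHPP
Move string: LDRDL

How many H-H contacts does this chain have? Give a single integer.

Positions: [(0, 0), (-1, 0), (-1, -1), (0, -1), (0, -2), (-1, -2)]
H-H contact: residue 0 @(0,0) - residue 3 @(0, -1)

Answer: 1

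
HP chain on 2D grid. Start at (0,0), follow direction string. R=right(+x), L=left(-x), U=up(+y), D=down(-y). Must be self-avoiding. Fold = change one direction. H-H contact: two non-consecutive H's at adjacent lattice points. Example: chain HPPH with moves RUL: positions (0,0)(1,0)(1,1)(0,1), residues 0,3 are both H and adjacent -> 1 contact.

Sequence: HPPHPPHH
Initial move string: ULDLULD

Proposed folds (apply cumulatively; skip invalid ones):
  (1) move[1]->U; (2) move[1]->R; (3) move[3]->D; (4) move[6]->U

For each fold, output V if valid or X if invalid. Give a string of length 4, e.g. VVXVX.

Initial: ULDLULD -> [(0, 0), (0, 1), (-1, 1), (-1, 0), (-2, 0), (-2, 1), (-3, 1), (-3, 0)]
Fold 1: move[1]->U => UUDLULD INVALID (collision), skipped
Fold 2: move[1]->R => URDLULD INVALID (collision), skipped
Fold 3: move[3]->D => ULDDULD INVALID (collision), skipped
Fold 4: move[6]->U => ULDLULU VALID

Answer: XXXV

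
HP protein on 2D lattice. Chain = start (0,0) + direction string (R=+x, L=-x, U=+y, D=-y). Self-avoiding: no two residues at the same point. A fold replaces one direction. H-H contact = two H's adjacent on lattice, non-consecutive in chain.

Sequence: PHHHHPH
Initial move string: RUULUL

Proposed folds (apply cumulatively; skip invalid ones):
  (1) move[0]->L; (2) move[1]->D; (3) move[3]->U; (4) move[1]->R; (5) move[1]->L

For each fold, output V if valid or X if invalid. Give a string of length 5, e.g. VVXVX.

Answer: VXVXV

Derivation:
Initial: RUULUL -> [(0, 0), (1, 0), (1, 1), (1, 2), (0, 2), (0, 3), (-1, 3)]
Fold 1: move[0]->L => LUULUL VALID
Fold 2: move[1]->D => LDULUL INVALID (collision), skipped
Fold 3: move[3]->U => LUUUUL VALID
Fold 4: move[1]->R => LRUUUL INVALID (collision), skipped
Fold 5: move[1]->L => LLUUUL VALID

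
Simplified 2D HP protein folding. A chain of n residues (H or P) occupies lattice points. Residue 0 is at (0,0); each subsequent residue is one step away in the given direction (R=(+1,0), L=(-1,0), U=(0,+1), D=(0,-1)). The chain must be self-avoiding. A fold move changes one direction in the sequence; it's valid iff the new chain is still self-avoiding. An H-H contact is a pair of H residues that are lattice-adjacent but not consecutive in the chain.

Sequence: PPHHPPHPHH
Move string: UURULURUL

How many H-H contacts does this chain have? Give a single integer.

Answer: 1

Derivation:
Positions: [(0, 0), (0, 1), (0, 2), (1, 2), (1, 3), (0, 3), (0, 4), (1, 4), (1, 5), (0, 5)]
H-H contact: residue 6 @(0,4) - residue 9 @(0, 5)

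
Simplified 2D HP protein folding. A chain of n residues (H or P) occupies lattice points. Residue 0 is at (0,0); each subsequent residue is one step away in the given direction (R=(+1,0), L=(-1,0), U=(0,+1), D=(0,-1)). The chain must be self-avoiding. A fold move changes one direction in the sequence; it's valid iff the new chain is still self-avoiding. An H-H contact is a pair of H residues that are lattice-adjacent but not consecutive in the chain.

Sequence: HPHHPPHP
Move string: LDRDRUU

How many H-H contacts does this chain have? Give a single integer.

Positions: [(0, 0), (-1, 0), (-1, -1), (0, -1), (0, -2), (1, -2), (1, -1), (1, 0)]
H-H contact: residue 0 @(0,0) - residue 3 @(0, -1)
H-H contact: residue 3 @(0,-1) - residue 6 @(1, -1)

Answer: 2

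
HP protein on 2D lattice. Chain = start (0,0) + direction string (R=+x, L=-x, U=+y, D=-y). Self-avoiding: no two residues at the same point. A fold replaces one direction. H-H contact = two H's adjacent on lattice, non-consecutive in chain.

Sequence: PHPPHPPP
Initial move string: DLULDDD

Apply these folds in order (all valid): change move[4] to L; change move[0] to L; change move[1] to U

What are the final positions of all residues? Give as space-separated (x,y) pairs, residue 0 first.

Initial moves: DLULDDD
Fold: move[4]->L => DLULLDD (positions: [(0, 0), (0, -1), (-1, -1), (-1, 0), (-2, 0), (-3, 0), (-3, -1), (-3, -2)])
Fold: move[0]->L => LLULLDD (positions: [(0, 0), (-1, 0), (-2, 0), (-2, 1), (-3, 1), (-4, 1), (-4, 0), (-4, -1)])
Fold: move[1]->U => LUULLDD (positions: [(0, 0), (-1, 0), (-1, 1), (-1, 2), (-2, 2), (-3, 2), (-3, 1), (-3, 0)])

Answer: (0,0) (-1,0) (-1,1) (-1,2) (-2,2) (-3,2) (-3,1) (-3,0)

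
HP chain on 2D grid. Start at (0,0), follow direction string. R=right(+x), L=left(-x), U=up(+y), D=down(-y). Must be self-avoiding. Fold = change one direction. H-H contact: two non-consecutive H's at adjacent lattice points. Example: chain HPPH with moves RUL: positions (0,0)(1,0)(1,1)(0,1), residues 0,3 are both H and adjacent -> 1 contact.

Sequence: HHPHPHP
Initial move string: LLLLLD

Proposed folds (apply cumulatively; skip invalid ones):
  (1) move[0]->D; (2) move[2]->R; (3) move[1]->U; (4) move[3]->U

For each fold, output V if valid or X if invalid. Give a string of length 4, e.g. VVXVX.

Initial: LLLLLD -> [(0, 0), (-1, 0), (-2, 0), (-3, 0), (-4, 0), (-5, 0), (-5, -1)]
Fold 1: move[0]->D => DLLLLD VALID
Fold 2: move[2]->R => DLRLLD INVALID (collision), skipped
Fold 3: move[1]->U => DULLLD INVALID (collision), skipped
Fold 4: move[3]->U => DLLULD VALID

Answer: VXXV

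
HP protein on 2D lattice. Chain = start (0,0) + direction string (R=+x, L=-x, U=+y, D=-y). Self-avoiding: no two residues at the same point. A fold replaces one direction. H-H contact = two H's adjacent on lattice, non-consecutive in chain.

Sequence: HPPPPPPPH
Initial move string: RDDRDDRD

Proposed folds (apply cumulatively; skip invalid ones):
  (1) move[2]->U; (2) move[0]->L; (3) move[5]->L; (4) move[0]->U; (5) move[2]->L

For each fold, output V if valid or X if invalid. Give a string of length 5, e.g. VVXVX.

Answer: XVXXX

Derivation:
Initial: RDDRDDRD -> [(0, 0), (1, 0), (1, -1), (1, -2), (2, -2), (2, -3), (2, -4), (3, -4), (3, -5)]
Fold 1: move[2]->U => RDURDDRD INVALID (collision), skipped
Fold 2: move[0]->L => LDDRDDRD VALID
Fold 3: move[5]->L => LDDRDLRD INVALID (collision), skipped
Fold 4: move[0]->U => UDDRDDRD INVALID (collision), skipped
Fold 5: move[2]->L => LDLRDDRD INVALID (collision), skipped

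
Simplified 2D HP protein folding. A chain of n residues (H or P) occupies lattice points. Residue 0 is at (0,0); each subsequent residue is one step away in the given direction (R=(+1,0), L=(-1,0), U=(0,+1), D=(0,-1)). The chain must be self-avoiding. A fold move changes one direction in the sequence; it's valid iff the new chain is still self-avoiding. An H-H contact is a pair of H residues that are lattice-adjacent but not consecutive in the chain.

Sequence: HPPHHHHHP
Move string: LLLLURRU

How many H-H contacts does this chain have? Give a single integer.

Answer: 1

Derivation:
Positions: [(0, 0), (-1, 0), (-2, 0), (-3, 0), (-4, 0), (-4, 1), (-3, 1), (-2, 1), (-2, 2)]
H-H contact: residue 3 @(-3,0) - residue 6 @(-3, 1)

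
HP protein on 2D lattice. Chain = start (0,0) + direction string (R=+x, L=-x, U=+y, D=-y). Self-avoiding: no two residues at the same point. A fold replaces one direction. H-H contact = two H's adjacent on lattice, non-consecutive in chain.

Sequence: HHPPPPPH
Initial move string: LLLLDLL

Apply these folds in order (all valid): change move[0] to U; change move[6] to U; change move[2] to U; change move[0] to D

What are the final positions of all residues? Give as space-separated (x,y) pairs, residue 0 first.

Initial moves: LLLLDLL
Fold: move[0]->U => ULLLDLL (positions: [(0, 0), (0, 1), (-1, 1), (-2, 1), (-3, 1), (-3, 0), (-4, 0), (-5, 0)])
Fold: move[6]->U => ULLLDLU (positions: [(0, 0), (0, 1), (-1, 1), (-2, 1), (-3, 1), (-3, 0), (-4, 0), (-4, 1)])
Fold: move[2]->U => ULULDLU (positions: [(0, 0), (0, 1), (-1, 1), (-1, 2), (-2, 2), (-2, 1), (-3, 1), (-3, 2)])
Fold: move[0]->D => DLULDLU (positions: [(0, 0), (0, -1), (-1, -1), (-1, 0), (-2, 0), (-2, -1), (-3, -1), (-3, 0)])

Answer: (0,0) (0,-1) (-1,-1) (-1,0) (-2,0) (-2,-1) (-3,-1) (-3,0)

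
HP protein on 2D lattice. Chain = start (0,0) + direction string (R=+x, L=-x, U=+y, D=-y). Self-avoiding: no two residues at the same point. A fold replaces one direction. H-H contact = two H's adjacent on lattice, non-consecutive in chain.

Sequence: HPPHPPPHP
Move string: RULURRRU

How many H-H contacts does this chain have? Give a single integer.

Answer: 1

Derivation:
Positions: [(0, 0), (1, 0), (1, 1), (0, 1), (0, 2), (1, 2), (2, 2), (3, 2), (3, 3)]
H-H contact: residue 0 @(0,0) - residue 3 @(0, 1)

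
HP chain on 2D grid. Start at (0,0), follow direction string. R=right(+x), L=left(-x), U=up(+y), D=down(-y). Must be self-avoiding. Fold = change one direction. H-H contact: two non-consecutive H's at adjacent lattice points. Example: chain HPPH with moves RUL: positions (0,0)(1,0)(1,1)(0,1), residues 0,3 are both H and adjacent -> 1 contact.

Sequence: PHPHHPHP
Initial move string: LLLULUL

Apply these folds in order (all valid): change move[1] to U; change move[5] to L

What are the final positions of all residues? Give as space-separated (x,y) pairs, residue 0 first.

Answer: (0,0) (-1,0) (-1,1) (-2,1) (-2,2) (-3,2) (-4,2) (-5,2)

Derivation:
Initial moves: LLLULUL
Fold: move[1]->U => LULULUL (positions: [(0, 0), (-1, 0), (-1, 1), (-2, 1), (-2, 2), (-3, 2), (-3, 3), (-4, 3)])
Fold: move[5]->L => LULULLL (positions: [(0, 0), (-1, 0), (-1, 1), (-2, 1), (-2, 2), (-3, 2), (-4, 2), (-5, 2)])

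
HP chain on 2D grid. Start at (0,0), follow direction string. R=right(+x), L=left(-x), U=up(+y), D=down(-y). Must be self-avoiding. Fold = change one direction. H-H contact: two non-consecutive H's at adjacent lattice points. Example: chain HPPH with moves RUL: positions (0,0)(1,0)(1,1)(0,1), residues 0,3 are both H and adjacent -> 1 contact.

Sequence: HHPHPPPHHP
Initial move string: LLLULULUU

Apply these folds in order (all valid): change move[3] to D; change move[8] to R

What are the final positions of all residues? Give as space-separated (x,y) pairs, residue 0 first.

Initial moves: LLLULULUU
Fold: move[3]->D => LLLDLULUU (positions: [(0, 0), (-1, 0), (-2, 0), (-3, 0), (-3, -1), (-4, -1), (-4, 0), (-5, 0), (-5, 1), (-5, 2)])
Fold: move[8]->R => LLLDLULUR (positions: [(0, 0), (-1, 0), (-2, 0), (-3, 0), (-3, -1), (-4, -1), (-4, 0), (-5, 0), (-5, 1), (-4, 1)])

Answer: (0,0) (-1,0) (-2,0) (-3,0) (-3,-1) (-4,-1) (-4,0) (-5,0) (-5,1) (-4,1)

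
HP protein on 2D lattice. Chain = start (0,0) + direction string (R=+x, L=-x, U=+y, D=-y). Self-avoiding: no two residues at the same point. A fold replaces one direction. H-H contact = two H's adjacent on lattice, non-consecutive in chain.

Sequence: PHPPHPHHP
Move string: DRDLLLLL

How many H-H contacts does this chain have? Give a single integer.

Answer: 1

Derivation:
Positions: [(0, 0), (0, -1), (1, -1), (1, -2), (0, -2), (-1, -2), (-2, -2), (-3, -2), (-4, -2)]
H-H contact: residue 1 @(0,-1) - residue 4 @(0, -2)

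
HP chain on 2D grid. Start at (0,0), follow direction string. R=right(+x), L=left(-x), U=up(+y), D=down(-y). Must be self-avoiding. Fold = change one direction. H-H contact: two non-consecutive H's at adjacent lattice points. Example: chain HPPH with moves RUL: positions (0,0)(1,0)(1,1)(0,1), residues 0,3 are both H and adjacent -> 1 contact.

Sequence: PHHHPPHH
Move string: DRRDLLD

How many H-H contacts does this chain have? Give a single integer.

Positions: [(0, 0), (0, -1), (1, -1), (2, -1), (2, -2), (1, -2), (0, -2), (0, -3)]
H-H contact: residue 1 @(0,-1) - residue 6 @(0, -2)

Answer: 1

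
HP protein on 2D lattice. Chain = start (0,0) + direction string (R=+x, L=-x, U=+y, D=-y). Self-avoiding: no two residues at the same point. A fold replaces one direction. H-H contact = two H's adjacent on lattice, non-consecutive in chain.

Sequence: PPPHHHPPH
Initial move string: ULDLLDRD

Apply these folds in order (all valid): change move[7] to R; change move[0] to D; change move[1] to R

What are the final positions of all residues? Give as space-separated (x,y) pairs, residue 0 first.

Answer: (0,0) (0,-1) (1,-1) (1,-2) (0,-2) (-1,-2) (-1,-3) (0,-3) (1,-3)

Derivation:
Initial moves: ULDLLDRD
Fold: move[7]->R => ULDLLDRR (positions: [(0, 0), (0, 1), (-1, 1), (-1, 0), (-2, 0), (-3, 0), (-3, -1), (-2, -1), (-1, -1)])
Fold: move[0]->D => DLDLLDRR (positions: [(0, 0), (0, -1), (-1, -1), (-1, -2), (-2, -2), (-3, -2), (-3, -3), (-2, -3), (-1, -3)])
Fold: move[1]->R => DRDLLDRR (positions: [(0, 0), (0, -1), (1, -1), (1, -2), (0, -2), (-1, -2), (-1, -3), (0, -3), (1, -3)])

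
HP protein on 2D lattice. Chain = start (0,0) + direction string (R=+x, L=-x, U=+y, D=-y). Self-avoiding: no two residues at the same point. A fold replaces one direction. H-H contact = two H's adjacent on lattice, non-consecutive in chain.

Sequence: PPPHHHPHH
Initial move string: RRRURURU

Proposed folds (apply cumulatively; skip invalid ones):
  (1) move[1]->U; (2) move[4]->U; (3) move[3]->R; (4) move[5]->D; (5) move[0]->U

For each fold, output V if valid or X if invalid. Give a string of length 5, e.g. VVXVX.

Initial: RRRURURU -> [(0, 0), (1, 0), (2, 0), (3, 0), (3, 1), (4, 1), (4, 2), (5, 2), (5, 3)]
Fold 1: move[1]->U => RURURURU VALID
Fold 2: move[4]->U => RURUUURU VALID
Fold 3: move[3]->R => RURRUURU VALID
Fold 4: move[5]->D => RURRUDRU INVALID (collision), skipped
Fold 5: move[0]->U => UURRUURU VALID

Answer: VVVXV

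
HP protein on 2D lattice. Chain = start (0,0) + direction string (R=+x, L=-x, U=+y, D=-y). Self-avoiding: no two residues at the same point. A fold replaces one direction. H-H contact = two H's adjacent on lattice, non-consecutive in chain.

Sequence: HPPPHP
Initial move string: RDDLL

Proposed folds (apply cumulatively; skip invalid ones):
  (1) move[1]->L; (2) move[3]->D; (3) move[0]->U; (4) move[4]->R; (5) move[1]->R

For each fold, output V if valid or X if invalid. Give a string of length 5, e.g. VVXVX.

Initial: RDDLL -> [(0, 0), (1, 0), (1, -1), (1, -2), (0, -2), (-1, -2)]
Fold 1: move[1]->L => RLDLL INVALID (collision), skipped
Fold 2: move[3]->D => RDDDL VALID
Fold 3: move[0]->U => UDDDL INVALID (collision), skipped
Fold 4: move[4]->R => RDDDR VALID
Fold 5: move[1]->R => RRDDR VALID

Answer: XVXVV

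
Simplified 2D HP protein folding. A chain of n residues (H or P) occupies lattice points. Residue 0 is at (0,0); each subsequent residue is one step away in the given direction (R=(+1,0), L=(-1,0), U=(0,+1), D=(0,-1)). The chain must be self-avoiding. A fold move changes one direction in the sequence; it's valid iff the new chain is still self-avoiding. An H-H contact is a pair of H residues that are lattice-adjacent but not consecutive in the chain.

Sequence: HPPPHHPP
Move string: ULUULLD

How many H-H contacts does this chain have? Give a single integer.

Answer: 0

Derivation:
Positions: [(0, 0), (0, 1), (-1, 1), (-1, 2), (-1, 3), (-2, 3), (-3, 3), (-3, 2)]
No H-H contacts found.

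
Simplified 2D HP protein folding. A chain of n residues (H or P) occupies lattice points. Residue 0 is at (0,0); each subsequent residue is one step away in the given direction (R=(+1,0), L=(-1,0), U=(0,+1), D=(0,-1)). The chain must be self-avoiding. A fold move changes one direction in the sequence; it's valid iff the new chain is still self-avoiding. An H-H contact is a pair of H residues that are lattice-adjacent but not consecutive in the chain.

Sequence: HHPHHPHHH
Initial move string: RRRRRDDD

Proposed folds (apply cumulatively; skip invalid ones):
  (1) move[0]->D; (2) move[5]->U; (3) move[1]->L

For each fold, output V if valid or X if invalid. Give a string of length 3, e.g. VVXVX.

Initial: RRRRRDDD -> [(0, 0), (1, 0), (2, 0), (3, 0), (4, 0), (5, 0), (5, -1), (5, -2), (5, -3)]
Fold 1: move[0]->D => DRRRRDDD VALID
Fold 2: move[5]->U => DRRRRUDD INVALID (collision), skipped
Fold 3: move[1]->L => DLRRRDDD INVALID (collision), skipped

Answer: VXX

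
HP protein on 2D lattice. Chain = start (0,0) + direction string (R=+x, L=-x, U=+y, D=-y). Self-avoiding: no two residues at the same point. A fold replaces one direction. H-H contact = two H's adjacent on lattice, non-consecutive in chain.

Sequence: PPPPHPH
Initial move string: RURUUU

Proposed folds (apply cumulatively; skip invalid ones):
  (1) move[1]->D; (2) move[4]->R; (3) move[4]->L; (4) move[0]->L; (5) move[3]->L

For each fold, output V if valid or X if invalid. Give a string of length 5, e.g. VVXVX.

Initial: RURUUU -> [(0, 0), (1, 0), (1, 1), (2, 1), (2, 2), (2, 3), (2, 4)]
Fold 1: move[1]->D => RDRUUU VALID
Fold 2: move[4]->R => RDRURU VALID
Fold 3: move[4]->L => RDRULU INVALID (collision), skipped
Fold 4: move[0]->L => LDRURU INVALID (collision), skipped
Fold 5: move[3]->L => RDRLRU INVALID (collision), skipped

Answer: VVXXX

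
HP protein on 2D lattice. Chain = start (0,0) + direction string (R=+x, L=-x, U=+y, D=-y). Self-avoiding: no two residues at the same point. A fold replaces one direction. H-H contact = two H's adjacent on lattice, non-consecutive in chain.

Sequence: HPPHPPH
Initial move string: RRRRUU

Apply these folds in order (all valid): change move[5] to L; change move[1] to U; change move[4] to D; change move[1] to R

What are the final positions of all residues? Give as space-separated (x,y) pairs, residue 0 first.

Answer: (0,0) (1,0) (2,0) (3,0) (4,0) (4,-1) (3,-1)

Derivation:
Initial moves: RRRRUU
Fold: move[5]->L => RRRRUL (positions: [(0, 0), (1, 0), (2, 0), (3, 0), (4, 0), (4, 1), (3, 1)])
Fold: move[1]->U => RURRUL (positions: [(0, 0), (1, 0), (1, 1), (2, 1), (3, 1), (3, 2), (2, 2)])
Fold: move[4]->D => RURRDL (positions: [(0, 0), (1, 0), (1, 1), (2, 1), (3, 1), (3, 0), (2, 0)])
Fold: move[1]->R => RRRRDL (positions: [(0, 0), (1, 0), (2, 0), (3, 0), (4, 0), (4, -1), (3, -1)])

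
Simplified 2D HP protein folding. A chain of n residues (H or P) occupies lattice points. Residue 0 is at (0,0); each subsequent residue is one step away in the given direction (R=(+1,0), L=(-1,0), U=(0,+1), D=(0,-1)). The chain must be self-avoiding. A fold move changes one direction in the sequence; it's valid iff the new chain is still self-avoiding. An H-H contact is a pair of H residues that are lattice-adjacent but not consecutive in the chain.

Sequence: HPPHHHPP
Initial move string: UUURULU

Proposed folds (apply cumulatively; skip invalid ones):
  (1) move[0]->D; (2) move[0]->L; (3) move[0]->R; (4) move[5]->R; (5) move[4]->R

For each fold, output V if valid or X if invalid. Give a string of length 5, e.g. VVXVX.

Answer: XVVVV

Derivation:
Initial: UUURULU -> [(0, 0), (0, 1), (0, 2), (0, 3), (1, 3), (1, 4), (0, 4), (0, 5)]
Fold 1: move[0]->D => DUURULU INVALID (collision), skipped
Fold 2: move[0]->L => LUURULU VALID
Fold 3: move[0]->R => RUURULU VALID
Fold 4: move[5]->R => RUURURU VALID
Fold 5: move[4]->R => RUURRRU VALID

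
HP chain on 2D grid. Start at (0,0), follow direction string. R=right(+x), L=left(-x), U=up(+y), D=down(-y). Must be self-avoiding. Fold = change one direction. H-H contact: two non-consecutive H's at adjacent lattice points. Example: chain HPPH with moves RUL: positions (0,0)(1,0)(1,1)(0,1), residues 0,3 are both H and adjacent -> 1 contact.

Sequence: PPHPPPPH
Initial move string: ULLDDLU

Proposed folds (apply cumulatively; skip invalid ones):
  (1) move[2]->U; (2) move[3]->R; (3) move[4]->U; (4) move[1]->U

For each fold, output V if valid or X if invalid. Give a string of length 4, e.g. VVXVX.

Answer: XXXV

Derivation:
Initial: ULLDDLU -> [(0, 0), (0, 1), (-1, 1), (-2, 1), (-2, 0), (-2, -1), (-3, -1), (-3, 0)]
Fold 1: move[2]->U => ULUDDLU INVALID (collision), skipped
Fold 2: move[3]->R => ULLRDLU INVALID (collision), skipped
Fold 3: move[4]->U => ULLDULU INVALID (collision), skipped
Fold 4: move[1]->U => UULDDLU VALID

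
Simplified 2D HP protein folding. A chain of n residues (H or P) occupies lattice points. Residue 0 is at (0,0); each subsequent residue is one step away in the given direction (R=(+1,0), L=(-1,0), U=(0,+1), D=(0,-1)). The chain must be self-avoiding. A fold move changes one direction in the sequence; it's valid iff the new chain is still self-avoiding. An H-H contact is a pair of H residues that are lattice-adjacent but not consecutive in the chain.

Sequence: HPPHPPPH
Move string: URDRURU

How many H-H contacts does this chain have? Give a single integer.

Answer: 1

Derivation:
Positions: [(0, 0), (0, 1), (1, 1), (1, 0), (2, 0), (2, 1), (3, 1), (3, 2)]
H-H contact: residue 0 @(0,0) - residue 3 @(1, 0)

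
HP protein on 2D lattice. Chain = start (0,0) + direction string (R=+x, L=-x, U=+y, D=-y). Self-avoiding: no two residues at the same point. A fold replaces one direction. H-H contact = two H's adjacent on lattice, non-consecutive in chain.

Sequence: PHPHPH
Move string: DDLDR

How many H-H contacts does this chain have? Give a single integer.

Positions: [(0, 0), (0, -1), (0, -2), (-1, -2), (-1, -3), (0, -3)]
No H-H contacts found.

Answer: 0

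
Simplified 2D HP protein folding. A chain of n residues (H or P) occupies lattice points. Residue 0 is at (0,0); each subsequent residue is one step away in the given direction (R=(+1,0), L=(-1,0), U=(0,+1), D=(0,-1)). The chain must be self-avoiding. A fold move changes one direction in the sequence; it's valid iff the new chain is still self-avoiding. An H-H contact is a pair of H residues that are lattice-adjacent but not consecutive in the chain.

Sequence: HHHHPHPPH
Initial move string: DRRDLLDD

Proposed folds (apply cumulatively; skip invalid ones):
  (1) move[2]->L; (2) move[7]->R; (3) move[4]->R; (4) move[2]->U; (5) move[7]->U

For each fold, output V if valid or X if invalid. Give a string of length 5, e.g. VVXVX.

Answer: XVXXX

Derivation:
Initial: DRRDLLDD -> [(0, 0), (0, -1), (1, -1), (2, -1), (2, -2), (1, -2), (0, -2), (0, -3), (0, -4)]
Fold 1: move[2]->L => DRLDLLDD INVALID (collision), skipped
Fold 2: move[7]->R => DRRDLLDR VALID
Fold 3: move[4]->R => DRRDRLDR INVALID (collision), skipped
Fold 4: move[2]->U => DRUDLLDR INVALID (collision), skipped
Fold 5: move[7]->U => DRRDLLDU INVALID (collision), skipped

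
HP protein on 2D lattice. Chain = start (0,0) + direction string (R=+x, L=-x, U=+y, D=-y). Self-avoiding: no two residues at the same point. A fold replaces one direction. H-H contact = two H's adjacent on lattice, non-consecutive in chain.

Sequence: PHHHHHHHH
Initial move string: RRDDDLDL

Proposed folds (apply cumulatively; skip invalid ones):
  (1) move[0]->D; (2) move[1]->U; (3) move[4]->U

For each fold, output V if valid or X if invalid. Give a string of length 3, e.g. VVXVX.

Answer: VXX

Derivation:
Initial: RRDDDLDL -> [(0, 0), (1, 0), (2, 0), (2, -1), (2, -2), (2, -3), (1, -3), (1, -4), (0, -4)]
Fold 1: move[0]->D => DRDDDLDL VALID
Fold 2: move[1]->U => DUDDDLDL INVALID (collision), skipped
Fold 3: move[4]->U => DRDDULDL INVALID (collision), skipped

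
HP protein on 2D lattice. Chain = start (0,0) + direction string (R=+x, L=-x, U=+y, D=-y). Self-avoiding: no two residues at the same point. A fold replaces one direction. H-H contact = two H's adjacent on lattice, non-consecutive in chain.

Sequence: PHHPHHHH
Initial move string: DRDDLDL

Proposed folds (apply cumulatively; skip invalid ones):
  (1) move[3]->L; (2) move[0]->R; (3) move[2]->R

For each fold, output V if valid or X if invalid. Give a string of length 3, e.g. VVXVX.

Answer: VVX

Derivation:
Initial: DRDDLDL -> [(0, 0), (0, -1), (1, -1), (1, -2), (1, -3), (0, -3), (0, -4), (-1, -4)]
Fold 1: move[3]->L => DRDLLDL VALID
Fold 2: move[0]->R => RRDLLDL VALID
Fold 3: move[2]->R => RRRLLDL INVALID (collision), skipped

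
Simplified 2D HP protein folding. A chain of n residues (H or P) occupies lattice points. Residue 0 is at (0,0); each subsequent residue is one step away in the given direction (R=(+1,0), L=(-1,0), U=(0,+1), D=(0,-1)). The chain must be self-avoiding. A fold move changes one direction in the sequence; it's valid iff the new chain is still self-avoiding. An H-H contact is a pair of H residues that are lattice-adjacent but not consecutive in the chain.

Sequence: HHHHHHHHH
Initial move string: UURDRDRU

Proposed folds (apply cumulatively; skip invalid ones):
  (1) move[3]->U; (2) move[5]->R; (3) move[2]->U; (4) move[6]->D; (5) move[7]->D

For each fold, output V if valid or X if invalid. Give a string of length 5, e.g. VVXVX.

Initial: UURDRDRU -> [(0, 0), (0, 1), (0, 2), (1, 2), (1, 1), (2, 1), (2, 0), (3, 0), (3, 1)]
Fold 1: move[3]->U => UURURDRU VALID
Fold 2: move[5]->R => UURURRRU VALID
Fold 3: move[2]->U => UUUURRRU VALID
Fold 4: move[6]->D => UUUURRDU INVALID (collision), skipped
Fold 5: move[7]->D => UUUURRRD VALID

Answer: VVVXV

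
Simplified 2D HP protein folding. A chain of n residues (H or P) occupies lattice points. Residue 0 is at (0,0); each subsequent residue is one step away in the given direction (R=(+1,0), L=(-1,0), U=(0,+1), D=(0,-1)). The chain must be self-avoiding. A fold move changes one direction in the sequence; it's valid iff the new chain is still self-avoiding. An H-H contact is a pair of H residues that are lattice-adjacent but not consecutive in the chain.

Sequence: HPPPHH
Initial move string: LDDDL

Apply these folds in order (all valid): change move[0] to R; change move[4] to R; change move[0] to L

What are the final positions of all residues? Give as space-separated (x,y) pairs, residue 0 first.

Answer: (0,0) (-1,0) (-1,-1) (-1,-2) (-1,-3) (0,-3)

Derivation:
Initial moves: LDDDL
Fold: move[0]->R => RDDDL (positions: [(0, 0), (1, 0), (1, -1), (1, -2), (1, -3), (0, -3)])
Fold: move[4]->R => RDDDR (positions: [(0, 0), (1, 0), (1, -1), (1, -2), (1, -3), (2, -3)])
Fold: move[0]->L => LDDDR (positions: [(0, 0), (-1, 0), (-1, -1), (-1, -2), (-1, -3), (0, -3)])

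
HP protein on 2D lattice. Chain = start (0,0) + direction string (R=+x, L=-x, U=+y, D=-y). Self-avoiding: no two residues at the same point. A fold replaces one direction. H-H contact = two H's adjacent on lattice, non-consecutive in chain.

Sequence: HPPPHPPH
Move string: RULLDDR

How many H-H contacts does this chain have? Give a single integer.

Positions: [(0, 0), (1, 0), (1, 1), (0, 1), (-1, 1), (-1, 0), (-1, -1), (0, -1)]
H-H contact: residue 0 @(0,0) - residue 7 @(0, -1)

Answer: 1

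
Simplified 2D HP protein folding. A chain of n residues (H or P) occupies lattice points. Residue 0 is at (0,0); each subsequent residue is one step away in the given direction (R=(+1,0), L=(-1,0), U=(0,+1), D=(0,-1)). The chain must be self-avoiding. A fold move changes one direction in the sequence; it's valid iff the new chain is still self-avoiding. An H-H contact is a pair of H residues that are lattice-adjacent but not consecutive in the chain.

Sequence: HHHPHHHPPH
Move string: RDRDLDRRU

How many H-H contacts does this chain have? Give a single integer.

Positions: [(0, 0), (1, 0), (1, -1), (2, -1), (2, -2), (1, -2), (1, -3), (2, -3), (3, -3), (3, -2)]
H-H contact: residue 2 @(1,-1) - residue 5 @(1, -2)
H-H contact: residue 4 @(2,-2) - residue 9 @(3, -2)

Answer: 2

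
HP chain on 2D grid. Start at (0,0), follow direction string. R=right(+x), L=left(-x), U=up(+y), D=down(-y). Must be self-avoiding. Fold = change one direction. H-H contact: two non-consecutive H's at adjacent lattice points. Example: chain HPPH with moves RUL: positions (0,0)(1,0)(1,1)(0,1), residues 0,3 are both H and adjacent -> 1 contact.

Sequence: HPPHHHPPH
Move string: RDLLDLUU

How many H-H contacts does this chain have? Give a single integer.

Answer: 1

Derivation:
Positions: [(0, 0), (1, 0), (1, -1), (0, -1), (-1, -1), (-1, -2), (-2, -2), (-2, -1), (-2, 0)]
H-H contact: residue 0 @(0,0) - residue 3 @(0, -1)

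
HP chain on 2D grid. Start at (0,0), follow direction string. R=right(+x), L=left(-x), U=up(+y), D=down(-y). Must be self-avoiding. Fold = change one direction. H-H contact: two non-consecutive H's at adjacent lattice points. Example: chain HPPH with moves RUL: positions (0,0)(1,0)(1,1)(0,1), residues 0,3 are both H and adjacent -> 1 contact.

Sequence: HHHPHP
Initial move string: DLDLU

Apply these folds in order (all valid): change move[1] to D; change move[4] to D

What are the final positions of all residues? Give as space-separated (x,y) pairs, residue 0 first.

Initial moves: DLDLU
Fold: move[1]->D => DDDLU (positions: [(0, 0), (0, -1), (0, -2), (0, -3), (-1, -3), (-1, -2)])
Fold: move[4]->D => DDDLD (positions: [(0, 0), (0, -1), (0, -2), (0, -3), (-1, -3), (-1, -4)])

Answer: (0,0) (0,-1) (0,-2) (0,-3) (-1,-3) (-1,-4)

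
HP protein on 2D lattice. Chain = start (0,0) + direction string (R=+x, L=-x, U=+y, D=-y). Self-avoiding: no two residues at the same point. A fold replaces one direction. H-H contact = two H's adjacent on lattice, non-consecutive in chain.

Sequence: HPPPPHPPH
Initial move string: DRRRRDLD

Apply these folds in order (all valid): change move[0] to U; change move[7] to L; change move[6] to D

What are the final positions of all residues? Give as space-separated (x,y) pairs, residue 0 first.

Answer: (0,0) (0,1) (1,1) (2,1) (3,1) (4,1) (4,0) (4,-1) (3,-1)

Derivation:
Initial moves: DRRRRDLD
Fold: move[0]->U => URRRRDLD (positions: [(0, 0), (0, 1), (1, 1), (2, 1), (3, 1), (4, 1), (4, 0), (3, 0), (3, -1)])
Fold: move[7]->L => URRRRDLL (positions: [(0, 0), (0, 1), (1, 1), (2, 1), (3, 1), (4, 1), (4, 0), (3, 0), (2, 0)])
Fold: move[6]->D => URRRRDDL (positions: [(0, 0), (0, 1), (1, 1), (2, 1), (3, 1), (4, 1), (4, 0), (4, -1), (3, -1)])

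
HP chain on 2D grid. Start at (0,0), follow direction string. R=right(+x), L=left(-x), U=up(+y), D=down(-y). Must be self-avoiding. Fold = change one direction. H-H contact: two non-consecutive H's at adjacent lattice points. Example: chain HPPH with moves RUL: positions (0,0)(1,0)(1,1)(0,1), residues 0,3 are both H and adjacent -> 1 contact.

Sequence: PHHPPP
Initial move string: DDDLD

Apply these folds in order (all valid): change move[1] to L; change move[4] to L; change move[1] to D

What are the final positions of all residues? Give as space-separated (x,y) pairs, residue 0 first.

Answer: (0,0) (0,-1) (0,-2) (0,-3) (-1,-3) (-2,-3)

Derivation:
Initial moves: DDDLD
Fold: move[1]->L => DLDLD (positions: [(0, 0), (0, -1), (-1, -1), (-1, -2), (-2, -2), (-2, -3)])
Fold: move[4]->L => DLDLL (positions: [(0, 0), (0, -1), (-1, -1), (-1, -2), (-2, -2), (-3, -2)])
Fold: move[1]->D => DDDLL (positions: [(0, 0), (0, -1), (0, -2), (0, -3), (-1, -3), (-2, -3)])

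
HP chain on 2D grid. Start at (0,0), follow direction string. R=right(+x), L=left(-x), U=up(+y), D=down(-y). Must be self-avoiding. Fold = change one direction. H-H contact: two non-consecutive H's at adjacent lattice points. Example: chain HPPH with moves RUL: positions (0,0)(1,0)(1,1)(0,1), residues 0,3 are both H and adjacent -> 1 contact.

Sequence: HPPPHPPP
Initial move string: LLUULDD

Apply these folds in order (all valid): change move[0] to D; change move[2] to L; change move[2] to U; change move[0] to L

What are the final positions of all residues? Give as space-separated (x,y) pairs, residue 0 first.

Answer: (0,0) (-1,0) (-2,0) (-2,1) (-2,2) (-3,2) (-3,1) (-3,0)

Derivation:
Initial moves: LLUULDD
Fold: move[0]->D => DLUULDD (positions: [(0, 0), (0, -1), (-1, -1), (-1, 0), (-1, 1), (-2, 1), (-2, 0), (-2, -1)])
Fold: move[2]->L => DLLULDD (positions: [(0, 0), (0, -1), (-1, -1), (-2, -1), (-2, 0), (-3, 0), (-3, -1), (-3, -2)])
Fold: move[2]->U => DLUULDD (positions: [(0, 0), (0, -1), (-1, -1), (-1, 0), (-1, 1), (-2, 1), (-2, 0), (-2, -1)])
Fold: move[0]->L => LLUULDD (positions: [(0, 0), (-1, 0), (-2, 0), (-2, 1), (-2, 2), (-3, 2), (-3, 1), (-3, 0)])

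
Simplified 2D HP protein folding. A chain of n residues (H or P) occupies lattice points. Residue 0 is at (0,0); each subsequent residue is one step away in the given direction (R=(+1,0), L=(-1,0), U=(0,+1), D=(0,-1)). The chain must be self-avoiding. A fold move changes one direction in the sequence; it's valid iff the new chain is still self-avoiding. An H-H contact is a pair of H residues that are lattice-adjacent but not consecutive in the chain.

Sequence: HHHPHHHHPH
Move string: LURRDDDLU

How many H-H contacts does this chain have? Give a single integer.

Positions: [(0, 0), (-1, 0), (-1, 1), (0, 1), (1, 1), (1, 0), (1, -1), (1, -2), (0, -2), (0, -1)]
H-H contact: residue 0 @(0,0) - residue 5 @(1, 0)
H-H contact: residue 0 @(0,0) - residue 9 @(0, -1)
H-H contact: residue 6 @(1,-1) - residue 9 @(0, -1)

Answer: 3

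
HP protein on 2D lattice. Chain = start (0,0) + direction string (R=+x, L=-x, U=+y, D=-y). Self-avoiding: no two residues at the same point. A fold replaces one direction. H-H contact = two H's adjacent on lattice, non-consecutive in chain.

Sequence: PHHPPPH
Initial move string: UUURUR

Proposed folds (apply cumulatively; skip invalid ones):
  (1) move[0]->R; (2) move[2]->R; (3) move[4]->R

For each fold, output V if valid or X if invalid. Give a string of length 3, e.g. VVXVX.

Answer: VVV

Derivation:
Initial: UUURUR -> [(0, 0), (0, 1), (0, 2), (0, 3), (1, 3), (1, 4), (2, 4)]
Fold 1: move[0]->R => RUURUR VALID
Fold 2: move[2]->R => RURRUR VALID
Fold 3: move[4]->R => RURRRR VALID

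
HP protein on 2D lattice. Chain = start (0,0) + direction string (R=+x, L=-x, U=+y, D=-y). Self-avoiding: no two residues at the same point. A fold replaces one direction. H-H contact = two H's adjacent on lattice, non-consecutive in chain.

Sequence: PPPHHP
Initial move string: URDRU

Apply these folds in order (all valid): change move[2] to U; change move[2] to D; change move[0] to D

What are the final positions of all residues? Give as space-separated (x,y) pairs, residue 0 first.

Initial moves: URDRU
Fold: move[2]->U => URURU (positions: [(0, 0), (0, 1), (1, 1), (1, 2), (2, 2), (2, 3)])
Fold: move[2]->D => URDRU (positions: [(0, 0), (0, 1), (1, 1), (1, 0), (2, 0), (2, 1)])
Fold: move[0]->D => DRDRU (positions: [(0, 0), (0, -1), (1, -1), (1, -2), (2, -2), (2, -1)])

Answer: (0,0) (0,-1) (1,-1) (1,-2) (2,-2) (2,-1)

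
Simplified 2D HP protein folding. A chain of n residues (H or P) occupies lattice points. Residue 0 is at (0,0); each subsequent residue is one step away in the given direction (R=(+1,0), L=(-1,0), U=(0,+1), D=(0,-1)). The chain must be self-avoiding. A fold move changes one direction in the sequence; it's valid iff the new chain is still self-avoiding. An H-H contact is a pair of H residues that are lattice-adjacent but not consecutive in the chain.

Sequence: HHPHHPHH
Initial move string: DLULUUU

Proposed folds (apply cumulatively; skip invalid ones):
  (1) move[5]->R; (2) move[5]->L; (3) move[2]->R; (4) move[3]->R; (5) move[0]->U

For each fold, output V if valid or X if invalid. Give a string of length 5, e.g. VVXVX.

Initial: DLULUUU -> [(0, 0), (0, -1), (-1, -1), (-1, 0), (-2, 0), (-2, 1), (-2, 2), (-2, 3)]
Fold 1: move[5]->R => DLULURU VALID
Fold 2: move[5]->L => DLULULU VALID
Fold 3: move[2]->R => DLRLULU INVALID (collision), skipped
Fold 4: move[3]->R => DLURULU INVALID (collision), skipped
Fold 5: move[0]->U => ULULULU VALID

Answer: VVXXV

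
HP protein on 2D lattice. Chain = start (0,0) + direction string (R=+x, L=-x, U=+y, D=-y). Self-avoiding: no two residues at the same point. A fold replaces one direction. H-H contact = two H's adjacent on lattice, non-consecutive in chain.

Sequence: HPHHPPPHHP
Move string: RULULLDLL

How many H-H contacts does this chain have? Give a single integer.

Answer: 1

Derivation:
Positions: [(0, 0), (1, 0), (1, 1), (0, 1), (0, 2), (-1, 2), (-2, 2), (-2, 1), (-3, 1), (-4, 1)]
H-H contact: residue 0 @(0,0) - residue 3 @(0, 1)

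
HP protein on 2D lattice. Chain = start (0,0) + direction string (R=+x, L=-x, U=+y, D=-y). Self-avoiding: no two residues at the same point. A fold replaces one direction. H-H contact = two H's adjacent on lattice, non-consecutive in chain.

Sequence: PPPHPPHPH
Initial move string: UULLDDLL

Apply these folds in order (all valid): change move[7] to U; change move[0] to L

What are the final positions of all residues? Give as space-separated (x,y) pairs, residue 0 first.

Initial moves: UULLDDLL
Fold: move[7]->U => UULLDDLU (positions: [(0, 0), (0, 1), (0, 2), (-1, 2), (-2, 2), (-2, 1), (-2, 0), (-3, 0), (-3, 1)])
Fold: move[0]->L => LULLDDLU (positions: [(0, 0), (-1, 0), (-1, 1), (-2, 1), (-3, 1), (-3, 0), (-3, -1), (-4, -1), (-4, 0)])

Answer: (0,0) (-1,0) (-1,1) (-2,1) (-3,1) (-3,0) (-3,-1) (-4,-1) (-4,0)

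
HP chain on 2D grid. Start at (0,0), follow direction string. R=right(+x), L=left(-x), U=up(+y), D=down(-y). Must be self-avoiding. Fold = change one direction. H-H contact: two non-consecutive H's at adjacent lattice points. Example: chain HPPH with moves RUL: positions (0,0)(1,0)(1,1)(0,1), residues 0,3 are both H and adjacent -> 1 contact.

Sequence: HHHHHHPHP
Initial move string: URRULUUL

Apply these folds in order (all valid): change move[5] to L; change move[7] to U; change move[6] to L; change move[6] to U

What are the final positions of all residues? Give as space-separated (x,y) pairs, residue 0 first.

Answer: (0,0) (0,1) (1,1) (2,1) (2,2) (1,2) (0,2) (0,3) (0,4)

Derivation:
Initial moves: URRULUUL
Fold: move[5]->L => URRULLUL (positions: [(0, 0), (0, 1), (1, 1), (2, 1), (2, 2), (1, 2), (0, 2), (0, 3), (-1, 3)])
Fold: move[7]->U => URRULLUU (positions: [(0, 0), (0, 1), (1, 1), (2, 1), (2, 2), (1, 2), (0, 2), (0, 3), (0, 4)])
Fold: move[6]->L => URRULLLU (positions: [(0, 0), (0, 1), (1, 1), (2, 1), (2, 2), (1, 2), (0, 2), (-1, 2), (-1, 3)])
Fold: move[6]->U => URRULLUU (positions: [(0, 0), (0, 1), (1, 1), (2, 1), (2, 2), (1, 2), (0, 2), (0, 3), (0, 4)])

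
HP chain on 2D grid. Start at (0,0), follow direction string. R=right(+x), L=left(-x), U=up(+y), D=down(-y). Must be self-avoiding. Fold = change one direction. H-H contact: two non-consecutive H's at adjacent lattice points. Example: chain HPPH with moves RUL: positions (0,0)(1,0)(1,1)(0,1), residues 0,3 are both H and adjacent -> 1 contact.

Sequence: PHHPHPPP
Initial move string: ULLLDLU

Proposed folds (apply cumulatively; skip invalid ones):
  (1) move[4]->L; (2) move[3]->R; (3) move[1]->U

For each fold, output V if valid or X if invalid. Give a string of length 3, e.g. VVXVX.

Initial: ULLLDLU -> [(0, 0), (0, 1), (-1, 1), (-2, 1), (-3, 1), (-3, 0), (-4, 0), (-4, 1)]
Fold 1: move[4]->L => ULLLLLU VALID
Fold 2: move[3]->R => ULLRLLU INVALID (collision), skipped
Fold 3: move[1]->U => UULLLLU VALID

Answer: VXV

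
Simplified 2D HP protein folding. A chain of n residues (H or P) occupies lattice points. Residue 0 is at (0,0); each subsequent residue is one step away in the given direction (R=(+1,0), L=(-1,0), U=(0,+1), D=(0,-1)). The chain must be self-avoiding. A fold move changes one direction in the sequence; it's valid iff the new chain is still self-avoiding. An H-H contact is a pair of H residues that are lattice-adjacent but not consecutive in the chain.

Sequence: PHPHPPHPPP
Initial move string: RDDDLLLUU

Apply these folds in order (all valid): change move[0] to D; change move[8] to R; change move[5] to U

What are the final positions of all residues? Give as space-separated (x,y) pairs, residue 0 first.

Initial moves: RDDDLLLUU
Fold: move[0]->D => DDDDLLLUU (positions: [(0, 0), (0, -1), (0, -2), (0, -3), (0, -4), (-1, -4), (-2, -4), (-3, -4), (-3, -3), (-3, -2)])
Fold: move[8]->R => DDDDLLLUR (positions: [(0, 0), (0, -1), (0, -2), (0, -3), (0, -4), (-1, -4), (-2, -4), (-3, -4), (-3, -3), (-2, -3)])
Fold: move[5]->U => DDDDLULUR (positions: [(0, 0), (0, -1), (0, -2), (0, -3), (0, -4), (-1, -4), (-1, -3), (-2, -3), (-2, -2), (-1, -2)])

Answer: (0,0) (0,-1) (0,-2) (0,-3) (0,-4) (-1,-4) (-1,-3) (-2,-3) (-2,-2) (-1,-2)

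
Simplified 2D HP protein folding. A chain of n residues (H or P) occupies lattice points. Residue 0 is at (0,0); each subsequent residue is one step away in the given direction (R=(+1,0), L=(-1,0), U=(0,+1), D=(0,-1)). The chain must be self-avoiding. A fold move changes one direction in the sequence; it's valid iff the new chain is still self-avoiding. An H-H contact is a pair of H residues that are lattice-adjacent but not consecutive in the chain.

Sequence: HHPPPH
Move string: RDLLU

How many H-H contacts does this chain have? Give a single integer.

Answer: 1

Derivation:
Positions: [(0, 0), (1, 0), (1, -1), (0, -1), (-1, -1), (-1, 0)]
H-H contact: residue 0 @(0,0) - residue 5 @(-1, 0)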